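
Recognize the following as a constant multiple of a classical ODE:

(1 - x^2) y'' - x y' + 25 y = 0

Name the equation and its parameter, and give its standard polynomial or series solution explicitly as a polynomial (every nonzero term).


The equation is already in a standard form:  (1 - x^2) y'' - x y' + 25 y = 0.
This matches the Chebyshev equation (1 - x^2) y'' - x y' + n^2 y = 0 (note the -x y' term, not -2x y') with n^2 = 25, so n = 5; the polynomial solution is T_5(x).
With y = sum_k a_k x^k, matching x^k gives (k+2)(k+1) a_{k+2} = (k^2 - n^2) a_k = (k - 5)(k + 5) a_k. The right side vanishes at k = 5, so the series with the parity of 5 terminates at degree 5.
Standard normalization: leading coefficient of T_n is 2^(n-1), so a_5 = 2^4 = 16. Work downward with a_k = (k+1)(k+2) a_{k+2} / ((k - 5)(k + 5)):
  a_3 = (4)(5)(16) / ((3 - 5)(3 + 5)) = 320/(-16) = -20
  a_1 = (2)(3)(-20) / ((1 - 5)(1 + 5)) = -120/(-24) = 5
Hence T_5(x) = 16 x^5 - 20 x^3 + 5 x.

T_5(x); series = 16 x^5 - 20 x^3 + 5 x


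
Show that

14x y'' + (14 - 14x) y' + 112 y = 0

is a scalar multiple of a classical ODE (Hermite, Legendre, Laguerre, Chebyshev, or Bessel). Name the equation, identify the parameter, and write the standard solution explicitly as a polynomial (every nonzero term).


All three coefficients share the factor 14; dividing through by 14 gives  x y'' + (1 - x) y' + 8 y = 0.
This matches the Laguerre equation x y'' + (1 - x) y' + n y = 0 with n = 8; the polynomial solution is L_8(x).
With y = sum_k a_k x^k, matching x^k gives (k+1)k a_{k+1} + (k+1) a_{k+1} - k a_k + n a_k = 0, i.e. (k+1)^2 a_{k+1} = (k - n) a_k = (k - 8) a_k. The right side vanishes at k = 8, so the series terminates at degree 8.
Standard normalization L_n(0) = 1 gives a_0 = 1. Work upward with a_{k+1} = (k - 8) a_k / (k+1)^2:
  a_1 = (0 - 8)(1) / 1^2 = -8/1 = -8
  a_2 = (1 - 8)(-8) / 2^2 = 56/4 = 14
  a_3 = (2 - 8)(14) / 3^2 = -84/9 = -28/3
  a_4 = (3 - 8)(-28/3) / 4^2 = (140/3)/16 = 35/12
  a_5 = (4 - 8)(35/12) / 5^2 = (-35/3)/25 = -7/15
  a_6 = (5 - 8)(-7/15) / 6^2 = (7/5)/36 = 7/180
  a_7 = (6 - 8)(7/180) / 7^2 = (-7/90)/49 = -1/630
  a_8 = (7 - 8)(-1/630) / 8^2 = (1/630)/64 = 1/40320
Hence L_8(x) = x^8/40320 - x^7/630 + 7 x^6/180 - 7 x^5/15 + 35 x^4/12 - 28 x^3/3 + 14 x^2 - 8 x + 1.

L_8(x); series = x^8/40320 - x^7/630 + 7 x^6/180 - 7 x^5/15 + 35 x^4/12 - 28 x^3/3 + 14 x^2 - 8 x + 1


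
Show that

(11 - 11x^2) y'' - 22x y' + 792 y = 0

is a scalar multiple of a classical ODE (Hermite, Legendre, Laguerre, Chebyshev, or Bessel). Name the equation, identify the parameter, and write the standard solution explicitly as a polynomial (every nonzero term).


All three coefficients share the factor 11; dividing through by 11 gives  (1 - x^2) y'' - 2x y' + 72 y = 0.
This matches the Legendre equation (1 - x^2) y'' - 2x y' + n(n+1) y = 0 (note the -2x y' term) with n(n+1) = 72, so n = 8; the polynomial solution is P_8(x).
With y = sum_k a_k x^k, matching x^k gives (k+2)(k+1) a_{k+2} = [k(k+1) - n(n+1)] a_k = (k - 8)(k + 9) a_k. The right side vanishes at k = 8, so the series with the parity of 8 terminates at degree 8.
Standard normalization (P_n(1) = 1): leading coefficient (2n)!/(2^n (n!)^2) = 20922789888000/(256*1625702400) = 6435/128, so a_8 = 6435/128. Work downward with a_k = (k+1)(k+2) a_{k+2} / ((k - 8)(k + 9)):
  a_6 = (7)(8)(6435/128) / ((6 - 8)(6 + 9)) = (45045/16)/(-30) = -3003/32
  a_4 = (5)(6)(-3003/32) / ((4 - 8)(4 + 9)) = (-45045/16)/(-52) = 3465/64
  a_2 = (3)(4)(3465/64) / ((2 - 8)(2 + 9)) = (10395/16)/(-66) = -315/32
  a_0 = (1)(2)(-315/32) / ((0 - 8)(0 + 9)) = (-315/16)/(-72) = 35/128
Hence P_8(x) = 6435 x^8/128 - 3003 x^6/32 + 3465 x^4/64 - 315 x^2/32 + 35/128.

P_8(x); series = 6435 x^8/128 - 3003 x^6/32 + 3465 x^4/64 - 315 x^2/32 + 35/128


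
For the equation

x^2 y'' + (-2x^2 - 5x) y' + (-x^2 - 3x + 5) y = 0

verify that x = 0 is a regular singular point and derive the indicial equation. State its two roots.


Divide by x^2 to reach normal form y'' + P_1(x) y' + P_2(x) y = 0 with P_1(x) = -2 - 5/x and P_2(x) = -1 - 3/x + 5/x^2.
x = 0 is a singular point because the y'-coefficient -2 - 5/x has a pole at x = 0 and the y-coefficient -1 - 3/x + 5/x^2 has a pole at x = 0.
It is a regular singular point because x P_1(x) = p(x) = -2x - 5 and x^2 P_2(x) = q(x) = -x^2 - 3x + 5 are polynomials, hence analytic at x = 0.
p(0) = -5,  q(0) = 5.
Indicial equation: r(r-1) + p(0) r + q(0) = 0, i.e. r^2 + (p(0) - 1) r + q(0) = 0, i.e. r^2 - 6 r + 5 = 0.
Discriminant: (-6)^2 - 4(5) = 16, so r = (6 ± 4)/2.
Solving: r_1 = 5, r_2 = 1.

indicial: r^2 - 6 r + 5 = 0; roots r_1 = 5, r_2 = 1


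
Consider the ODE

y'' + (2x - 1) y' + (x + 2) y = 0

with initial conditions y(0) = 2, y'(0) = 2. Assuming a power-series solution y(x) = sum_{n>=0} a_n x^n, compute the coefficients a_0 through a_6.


Ansatz: y(x) = sum_{n>=0} a_n x^n, so y'(x) = sum_{n>=1} n a_n x^(n-1) and y''(x) = sum_{n>=2} n(n-1) a_n x^(n-2).
Substitute into P(x) y'' + Q(x) y' + R(x) y = 0 with P(x) = 1, Q(x) = 2x - 1, R(x) = x + 2, and match powers of x.
Initial conditions: a_0 = 2, a_1 = 2.
Setting the coefficient of each power of x to zero and solving order by order (substituting the coefficients already found):
  x^0: 2 a_2 - a_1 + 2 a_0 = 0  ->  2 a_2 = a_1 - 2 a_0 = -2  ->  a_2 = -1
  x^1: 6 a_3 - 2 a_2 + 4 a_1 + a_0 = 0  ->  6 a_3 = 2 a_2 - 4 a_1 - a_0 = -12  ->  a_3 = -2
  x^2: 12 a_4 - 3 a_3 + 6 a_2 + a_1 = 0  ->  12 a_4 = 3 a_3 - 6 a_2 - a_1 = -2  ->  a_4 = -1/6
  x^3: 20 a_5 - 4 a_4 + 8 a_3 + a_2 = 0  ->  20 a_5 = 4 a_4 - 8 a_3 - a_2 = 49/3  ->  a_5 = 49/60
  x^4: 30 a_6 - 5 a_5 + 10 a_4 + a_3 = 0  ->  30 a_6 = 5 a_5 - 10 a_4 - a_3 = 31/4  ->  a_6 = 31/120
Truncated series: y(x) = 2 + 2 x - x^2 - 2 x^3 - (1/6) x^4 + (49/60) x^5 + (31/120) x^6 + O(x^7).

a_0 = 2; a_1 = 2; a_2 = -1; a_3 = -2; a_4 = -1/6; a_5 = 49/60; a_6 = 31/120


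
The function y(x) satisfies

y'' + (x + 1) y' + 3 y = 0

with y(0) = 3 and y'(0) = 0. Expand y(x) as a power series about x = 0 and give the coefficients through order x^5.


Ansatz: y(x) = sum_{n>=0} a_n x^n, so y'(x) = sum_{n>=1} n a_n x^(n-1) and y''(x) = sum_{n>=2} n(n-1) a_n x^(n-2).
Substitute into P(x) y'' + Q(x) y' + R(x) y = 0 with P(x) = 1, Q(x) = x + 1, R(x) = 3, and match powers of x.
Initial conditions: a_0 = 3, a_1 = 0.
Setting the coefficient of each power of x to zero and solving order by order (substituting the coefficients already found):
  x^0: 2 a_2 + a_1 + 3 a_0 = 0  ->  2 a_2 = -a_1 - 3 a_0 = -9  ->  a_2 = -9/2
  x^1: 6 a_3 + 2 a_2 + 4 a_1 = 0  ->  6 a_3 = -2 a_2 - 4 a_1 = 9  ->  a_3 = 3/2
  x^2: 12 a_4 + 3 a_3 + 5 a_2 = 0  ->  12 a_4 = -3 a_3 - 5 a_2 = 18  ->  a_4 = 3/2
  x^3: 20 a_5 + 4 a_4 + 6 a_3 = 0  ->  20 a_5 = -4 a_4 - 6 a_3 = -15  ->  a_5 = -3/4
Truncated series: y(x) = 3 - (9/2) x^2 + (3/2) x^3 + (3/2) x^4 - (3/4) x^5 + O(x^6).

a_0 = 3; a_1 = 0; a_2 = -9/2; a_3 = 3/2; a_4 = 3/2; a_5 = -3/4


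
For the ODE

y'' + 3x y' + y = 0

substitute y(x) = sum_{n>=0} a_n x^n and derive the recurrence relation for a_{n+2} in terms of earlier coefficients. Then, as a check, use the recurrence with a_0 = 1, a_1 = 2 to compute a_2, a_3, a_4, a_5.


Substitute y = sum_n a_n x^n.
y''(x) has coefficient (n+2)(n+1) a_{n+2} at x^n;
3 x y'(x) has coefficient 3 n a_n at x^n (shift);
y(x) has coefficient 1 a_n at x^n.
Matching x^n: (n+2)(n+1) a_{n+2} + (3n + 1) a_n = 0.
Thus a_{n+2} = (-3n - 1) / ((n+1)(n+2)) * a_n.

Check with a_0 = 1, a_1 = 2 (apply the recurrence for n = 0, 1, 2, 3): a_0 = 1, a_1 = 2, a_2 = -1/2, a_3 = -4/3, a_4 = 7/24, a_5 = 2/3.

a_(n+2) = (-3n - 1) / ((n+1)(n+2)) * a_n; check: a_0 = 1, a_1 = 2, a_2 = -1/2, a_3 = -4/3, a_4 = 7/24, a_5 = 2/3


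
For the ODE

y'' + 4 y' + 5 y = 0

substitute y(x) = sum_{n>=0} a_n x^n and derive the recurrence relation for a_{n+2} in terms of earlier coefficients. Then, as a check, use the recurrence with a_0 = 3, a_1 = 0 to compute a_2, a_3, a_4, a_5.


Substitute y = sum_n a_n x^n.
y''(x) has coefficient (n+2)(n+1) a_{n+2} at x^n;
4 y'(x) has coefficient 4 (n+1) a_{n+1} at x^n;
5 y(x) has coefficient 5 a_n at x^n.
Matching x^n: (n+2)(n+1) a_{n+2} + 4 (n+1) a_{n+1} + 5 a_n = 0.
Thus a_{n+2} = [-4 (n+1) a_{n+1} - 5 a_n] / ((n+1)(n+2)).

Check with a_0 = 3, a_1 = 0 (apply the recurrence for n = 0, 1, 2, 3): a_0 = 3, a_1 = 0, a_2 = -15/2, a_3 = 10, a_4 = -55/8, a_5 = 3.

a_(n+2) = [-4 (n+1) a_(n+1) - 5 a_n] / ((n+1)(n+2)); check: a_0 = 3, a_1 = 0, a_2 = -15/2, a_3 = 10, a_4 = -55/8, a_5 = 3


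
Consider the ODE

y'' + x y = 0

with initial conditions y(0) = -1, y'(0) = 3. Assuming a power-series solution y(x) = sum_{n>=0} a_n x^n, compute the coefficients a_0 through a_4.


Ansatz: y(x) = sum_{n>=0} a_n x^n, so y'(x) = sum_{n>=1} n a_n x^(n-1) and y''(x) = sum_{n>=2} n(n-1) a_n x^(n-2).
Substitute into P(x) y'' + Q(x) y' + R(x) y = 0 with P(x) = 1, Q(x) = 0, R(x) = x, and match powers of x.
Initial conditions: a_0 = -1, a_1 = 3.
Setting the coefficient of each power of x to zero and solving order by order (substituting the coefficients already found):
  x^0: 2 a_2 = 0  ->  a_2 = 0
  x^1: 6 a_3 + a_0 = 0  ->  6 a_3 = -a_0 = 1  ->  a_3 = 1/6
  x^2: 12 a_4 + a_1 = 0  ->  12 a_4 = -a_1 = -3  ->  a_4 = -1/4
Truncated series: y(x) = -1 + 3 x + (1/6) x^3 - (1/4) x^4 + O(x^5).

a_0 = -1; a_1 = 3; a_2 = 0; a_3 = 1/6; a_4 = -1/4


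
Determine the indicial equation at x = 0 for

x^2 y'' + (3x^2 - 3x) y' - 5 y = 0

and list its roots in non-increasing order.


Divide by x^2 to reach normal form y'' + P_1(x) y' + P_2(x) y = 0 with P_1(x) = 3 - 3/x and P_2(x) = -5/x^2.
x = 0 is a singular point because the y'-coefficient 3 - 3/x has a pole at x = 0 and the y-coefficient -5/x^2 has a pole at x = 0.
It is a regular singular point because x P_1(x) = p(x) = 3x - 3 and x^2 P_2(x) = q(x) = -5 are polynomials, hence analytic at x = 0.
p(0) = -3,  q(0) = -5.
Indicial equation: r(r-1) + p(0) r + q(0) = 0, i.e. r^2 + (p(0) - 1) r + q(0) = 0, i.e. r^2 - 4 r - 5 = 0.
Discriminant: (-4)^2 - 4(-5) = 36, so r = (4 ± 6)/2.
Solving: r_1 = 5, r_2 = -1.

indicial: r^2 - 4 r - 5 = 0; roots r_1 = 5, r_2 = -1


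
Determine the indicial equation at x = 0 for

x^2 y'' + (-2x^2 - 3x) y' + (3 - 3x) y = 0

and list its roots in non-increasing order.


Divide by x^2 to reach normal form y'' + P_1(x) y' + P_2(x) y = 0 with P_1(x) = -2 - 3/x and P_2(x) = -3/x + 3/x^2.
x = 0 is a singular point because the y'-coefficient -2 - 3/x has a pole at x = 0 and the y-coefficient -3/x + 3/x^2 has a pole at x = 0.
It is a regular singular point because x P_1(x) = p(x) = -2x - 3 and x^2 P_2(x) = q(x) = 3 - 3x are polynomials, hence analytic at x = 0.
p(0) = -3,  q(0) = 3.
Indicial equation: r(r-1) + p(0) r + q(0) = 0, i.e. r^2 + (p(0) - 1) r + q(0) = 0, i.e. r^2 - 4 r + 3 = 0.
Discriminant: (-4)^2 - 4(3) = 4, so r = (4 ± 2)/2.
Solving: r_1 = 3, r_2 = 1.

indicial: r^2 - 4 r + 3 = 0; roots r_1 = 3, r_2 = 1


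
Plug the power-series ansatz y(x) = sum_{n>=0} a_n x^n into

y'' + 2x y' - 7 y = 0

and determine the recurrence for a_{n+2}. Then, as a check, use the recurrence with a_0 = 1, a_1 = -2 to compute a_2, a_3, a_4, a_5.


Substitute y = sum_n a_n x^n.
y''(x) has coefficient (n+2)(n+1) a_{n+2} at x^n;
2 x y'(x) has coefficient 2 n a_n at x^n (shift);
-7 y(x) has coefficient -7 a_n at x^n.
Matching x^n: (n+2)(n+1) a_{n+2} + (2n - 7) a_n = 0.
Thus a_{n+2} = (-2n + 7) / ((n+1)(n+2)) * a_n.

Check with a_0 = 1, a_1 = -2 (apply the recurrence for n = 0, 1, 2, 3): a_0 = 1, a_1 = -2, a_2 = 7/2, a_3 = -5/3, a_4 = 7/8, a_5 = -1/12.

a_(n+2) = (-2n + 7) / ((n+1)(n+2)) * a_n; check: a_0 = 1, a_1 = -2, a_2 = 7/2, a_3 = -5/3, a_4 = 7/8, a_5 = -1/12


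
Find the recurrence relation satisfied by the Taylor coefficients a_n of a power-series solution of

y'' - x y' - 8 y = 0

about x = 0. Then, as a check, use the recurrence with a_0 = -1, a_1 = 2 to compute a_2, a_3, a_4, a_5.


Substitute y = sum_n a_n x^n.
y''(x) has coefficient (n+2)(n+1) a_{n+2} at x^n;
-x y'(x) has coefficient -n a_n at x^n (shift);
-8 y(x) has coefficient -8 a_n at x^n.
Matching x^n: (n+2)(n+1) a_{n+2} + (-n - 8) a_n = 0.
Thus a_{n+2} = (n + 8) / ((n+1)(n+2)) * a_n.

Check with a_0 = -1, a_1 = 2 (apply the recurrence for n = 0, 1, 2, 3): a_0 = -1, a_1 = 2, a_2 = -4, a_3 = 3, a_4 = -10/3, a_5 = 33/20.

a_(n+2) = (n + 8) / ((n+1)(n+2)) * a_n; check: a_0 = -1, a_1 = 2, a_2 = -4, a_3 = 3, a_4 = -10/3, a_5 = 33/20


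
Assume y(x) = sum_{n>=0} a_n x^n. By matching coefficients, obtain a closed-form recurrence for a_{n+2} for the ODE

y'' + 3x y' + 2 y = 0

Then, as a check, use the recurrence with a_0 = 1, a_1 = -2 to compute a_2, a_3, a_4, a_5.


Substitute y = sum_n a_n x^n.
y''(x) has coefficient (n+2)(n+1) a_{n+2} at x^n;
3 x y'(x) has coefficient 3 n a_n at x^n (shift);
2 y(x) has coefficient 2 a_n at x^n.
Matching x^n: (n+2)(n+1) a_{n+2} + (3n + 2) a_n = 0.
Thus a_{n+2} = (-3n - 2) / ((n+1)(n+2)) * a_n.

Check with a_0 = 1, a_1 = -2 (apply the recurrence for n = 0, 1, 2, 3): a_0 = 1, a_1 = -2, a_2 = -1, a_3 = 5/3, a_4 = 2/3, a_5 = -11/12.

a_(n+2) = (-3n - 2) / ((n+1)(n+2)) * a_n; check: a_0 = 1, a_1 = -2, a_2 = -1, a_3 = 5/3, a_4 = 2/3, a_5 = -11/12


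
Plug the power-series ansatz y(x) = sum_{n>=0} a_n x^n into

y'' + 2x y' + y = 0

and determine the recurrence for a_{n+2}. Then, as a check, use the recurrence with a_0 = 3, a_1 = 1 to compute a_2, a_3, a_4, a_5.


Substitute y = sum_n a_n x^n.
y''(x) has coefficient (n+2)(n+1) a_{n+2} at x^n;
2 x y'(x) has coefficient 2 n a_n at x^n (shift);
y(x) has coefficient 1 a_n at x^n.
Matching x^n: (n+2)(n+1) a_{n+2} + (2n + 1) a_n = 0.
Thus a_{n+2} = (-2n - 1) / ((n+1)(n+2)) * a_n.

Check with a_0 = 3, a_1 = 1 (apply the recurrence for n = 0, 1, 2, 3): a_0 = 3, a_1 = 1, a_2 = -3/2, a_3 = -1/2, a_4 = 5/8, a_5 = 7/40.

a_(n+2) = (-2n - 1) / ((n+1)(n+2)) * a_n; check: a_0 = 3, a_1 = 1, a_2 = -3/2, a_3 = -1/2, a_4 = 5/8, a_5 = 7/40


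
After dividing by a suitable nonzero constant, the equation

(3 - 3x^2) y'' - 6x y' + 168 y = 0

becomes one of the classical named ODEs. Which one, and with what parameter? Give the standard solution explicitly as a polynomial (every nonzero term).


All three coefficients share the factor 3; dividing through by 3 gives  (1 - x^2) y'' - 2x y' + 56 y = 0.
This matches the Legendre equation (1 - x^2) y'' - 2x y' + n(n+1) y = 0 (note the -2x y' term) with n(n+1) = 56, so n = 7; the polynomial solution is P_7(x).
With y = sum_k a_k x^k, matching x^k gives (k+2)(k+1) a_{k+2} = [k(k+1) - n(n+1)] a_k = (k - 7)(k + 8) a_k. The right side vanishes at k = 7, so the series with the parity of 7 terminates at degree 7.
Standard normalization (P_n(1) = 1): leading coefficient (2n)!/(2^n (n!)^2) = 87178291200/(128*25401600) = 429/16, so a_7 = 429/16. Work downward with a_k = (k+1)(k+2) a_{k+2} / ((k - 7)(k + 8)):
  a_5 = (6)(7)(429/16) / ((5 - 7)(5 + 8)) = (9009/8)/(-26) = -693/16
  a_3 = (4)(5)(-693/16) / ((3 - 7)(3 + 8)) = (-3465/4)/(-44) = 315/16
  a_1 = (2)(3)(315/16) / ((1 - 7)(1 + 8)) = (945/8)/(-54) = -35/16
Hence P_7(x) = 429 x^7/16 - 693 x^5/16 + 315 x^3/16 - 35 x/16.

P_7(x); series = 429 x^7/16 - 693 x^5/16 + 315 x^3/16 - 35 x/16


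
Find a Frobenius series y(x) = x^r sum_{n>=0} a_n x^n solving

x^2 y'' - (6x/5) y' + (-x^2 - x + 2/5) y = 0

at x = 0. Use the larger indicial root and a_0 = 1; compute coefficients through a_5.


Write in Frobenius form y'' + (p(x)/x) y' + (q(x)/x^2) y = 0:
  p(x) = -6/5,  q(x) = -x^2 - x + 2/5.
Indicial equation: r(r-1) + (-6/5) r + (2/5) = 0 -> roots r_1 = 2, r_2 = 1/5.
Take r = r_1 = 2. Let y(x) = x^r sum_{n>=0} a_n x^n with a_0 = 1.
Substitute y = x^r sum a_n x^n and match x^{r+n}. The recurrence is
  D(n) a_n - 1 a_{n-1} - 1 a_{n-2} = 0,  where D(n) = (r+n)(r+n-1) + (-6/5)(r+n) + (2/5).
  a_n = [1 a_{n-1} + 1 a_{n-2}] / D(n).
Since the indicial polynomial factors as (r - r_1)(r - r_2), D(n) = (r_1 + n - r_1)(r_1 + n - r_2) = n(n + 9/5).
Evaluating step by step (a_0 = 1):
  n = 1: D(1) = 1(1 + 9/5) = 14/5; numerator = 1(1) = 1; a_1 = (1)/(14/5) = 5/14
  n = 2: D(2) = 2(2 + 9/5) = 38/5; numerator = 1(5/14) + 1(1) = 19/14; a_2 = (19/14)/(38/5) = 5/28
  n = 3: D(3) = 3(3 + 9/5) = 72/5; numerator = 1(5/28) + 1(5/14) = 15/28; a_3 = (15/28)/(72/5) = 25/672
  n = 4: D(4) = 4(4 + 9/5) = 116/5; numerator = 1(25/672) + 1(5/28) = 145/672; a_4 = (145/672)/(116/5) = 25/2688
  n = 5: D(5) = 5(5 + 9/5) = 34; numerator = 1(25/2688) + 1(25/672) = 125/2688; a_5 = (125/2688)/(34) = 125/91392

r = 2; a_0 = 1; a_1 = 5/14; a_2 = 5/28; a_3 = 25/672; a_4 = 25/2688; a_5 = 125/91392


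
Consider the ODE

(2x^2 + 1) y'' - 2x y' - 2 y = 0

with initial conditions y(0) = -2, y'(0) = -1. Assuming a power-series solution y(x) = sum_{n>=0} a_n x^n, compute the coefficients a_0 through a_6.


Ansatz: y(x) = sum_{n>=0} a_n x^n, so y'(x) = sum_{n>=1} n a_n x^(n-1) and y''(x) = sum_{n>=2} n(n-1) a_n x^(n-2).
Substitute into P(x) y'' + Q(x) y' + R(x) y = 0 with P(x) = 2x^2 + 1, Q(x) = -2x, R(x) = -2, and match powers of x.
Initial conditions: a_0 = -2, a_1 = -1.
Setting the coefficient of each power of x to zero and solving order by order (substituting the coefficients already found):
  x^0: 2 a_2 - 2 a_0 = 0  ->  2 a_2 = 2 a_0 = -4  ->  a_2 = -2
  x^1: 6 a_3 - 4 a_1 = 0  ->  6 a_3 = 4 a_1 = -4  ->  a_3 = -2/3
  x^2: 12 a_4 - 2 a_2 = 0  ->  12 a_4 = 2 a_2 = -4  ->  a_4 = -1/3
  x^3: 20 a_5 + 4 a_3 = 0  ->  20 a_5 = -4 a_3 = 8/3  ->  a_5 = 2/15
  x^4: 30 a_6 + 14 a_4 = 0  ->  30 a_6 = -14 a_4 = 14/3  ->  a_6 = 7/45
Truncated series: y(x) = -2 - x - 2 x^2 - (2/3) x^3 - (1/3) x^4 + (2/15) x^5 + (7/45) x^6 + O(x^7).

a_0 = -2; a_1 = -1; a_2 = -2; a_3 = -2/3; a_4 = -1/3; a_5 = 2/15; a_6 = 7/45


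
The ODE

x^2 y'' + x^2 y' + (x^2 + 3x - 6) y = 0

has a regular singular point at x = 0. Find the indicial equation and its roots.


Divide by x^2 to reach normal form y'' + P_1(x) y' + P_2(x) y = 0 with P_1(x) = 1 and P_2(x) = 1 + 3/x - 6/x^2.
x = 0 is a singular point because the y-coefficient 1 + 3/x - 6/x^2 has a pole at x = 0.
It is a regular singular point because x P_1(x) = p(x) = x and x^2 P_2(x) = q(x) = x^2 + 3x - 6 are polynomials, hence analytic at x = 0.
p(0) = 0,  q(0) = -6.
Indicial equation: r(r-1) + p(0) r + q(0) = 0, i.e. r^2 + (p(0) - 1) r + q(0) = 0, i.e. r^2 - 1 r - 6 = 0.
Discriminant: (-1)^2 - 4(-6) = 25, so r = (1 ± 5)/2.
Solving: r_1 = 3, r_2 = -2.

indicial: r^2 - 1 r - 6 = 0; roots r_1 = 3, r_2 = -2


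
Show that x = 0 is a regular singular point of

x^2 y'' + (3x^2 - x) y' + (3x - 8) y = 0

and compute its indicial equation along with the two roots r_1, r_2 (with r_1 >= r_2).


Divide by x^2 to reach normal form y'' + P_1(x) y' + P_2(x) y = 0 with P_1(x) = 3 - 1/x and P_2(x) = 3/x - 8/x^2.
x = 0 is a singular point because the y'-coefficient 3 - 1/x has a pole at x = 0 and the y-coefficient 3/x - 8/x^2 has a pole at x = 0.
It is a regular singular point because x P_1(x) = p(x) = 3x - 1 and x^2 P_2(x) = q(x) = 3x - 8 are polynomials, hence analytic at x = 0.
p(0) = -1,  q(0) = -8.
Indicial equation: r(r-1) + p(0) r + q(0) = 0, i.e. r^2 + (p(0) - 1) r + q(0) = 0, i.e. r^2 - 2 r - 8 = 0.
Discriminant: (-2)^2 - 4(-8) = 36, so r = (2 ± 6)/2.
Solving: r_1 = 4, r_2 = -2.

indicial: r^2 - 2 r - 8 = 0; roots r_1 = 4, r_2 = -2


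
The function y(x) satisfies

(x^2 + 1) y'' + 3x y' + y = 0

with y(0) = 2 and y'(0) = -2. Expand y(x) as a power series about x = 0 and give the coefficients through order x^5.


Ansatz: y(x) = sum_{n>=0} a_n x^n, so y'(x) = sum_{n>=1} n a_n x^(n-1) and y''(x) = sum_{n>=2} n(n-1) a_n x^(n-2).
Substitute into P(x) y'' + Q(x) y' + R(x) y = 0 with P(x) = x^2 + 1, Q(x) = 3x, R(x) = 1, and match powers of x.
Initial conditions: a_0 = 2, a_1 = -2.
Setting the coefficient of each power of x to zero and solving order by order (substituting the coefficients already found):
  x^0: 2 a_2 + a_0 = 0  ->  2 a_2 = -a_0 = -2  ->  a_2 = -1
  x^1: 6 a_3 + 4 a_1 = 0  ->  6 a_3 = -4 a_1 = 8  ->  a_3 = 4/3
  x^2: 12 a_4 + 9 a_2 = 0  ->  12 a_4 = -9 a_2 = 9  ->  a_4 = 3/4
  x^3: 20 a_5 + 16 a_3 = 0  ->  20 a_5 = -16 a_3 = -64/3  ->  a_5 = -16/15
Truncated series: y(x) = 2 - 2 x - x^2 + (4/3) x^3 + (3/4) x^4 - (16/15) x^5 + O(x^6).

a_0 = 2; a_1 = -2; a_2 = -1; a_3 = 4/3; a_4 = 3/4; a_5 = -16/15


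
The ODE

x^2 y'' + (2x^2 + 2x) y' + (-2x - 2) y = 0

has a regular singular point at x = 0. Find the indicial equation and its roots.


Divide by x^2 to reach normal form y'' + P_1(x) y' + P_2(x) y = 0 with P_1(x) = 2 + 2/x and P_2(x) = -2/x - 2/x^2.
x = 0 is a singular point because the y'-coefficient 2 + 2/x has a pole at x = 0 and the y-coefficient -2/x - 2/x^2 has a pole at x = 0.
It is a regular singular point because x P_1(x) = p(x) = 2x + 2 and x^2 P_2(x) = q(x) = -2x - 2 are polynomials, hence analytic at x = 0.
p(0) = 2,  q(0) = -2.
Indicial equation: r(r-1) + p(0) r + q(0) = 0, i.e. r^2 + (p(0) - 1) r + q(0) = 0, i.e. r^2 + 1 r - 2 = 0.
Discriminant: (1)^2 - 4(-2) = 9, so r = (-1 ± 3)/2.
Solving: r_1 = 1, r_2 = -2.

indicial: r^2 + 1 r - 2 = 0; roots r_1 = 1, r_2 = -2


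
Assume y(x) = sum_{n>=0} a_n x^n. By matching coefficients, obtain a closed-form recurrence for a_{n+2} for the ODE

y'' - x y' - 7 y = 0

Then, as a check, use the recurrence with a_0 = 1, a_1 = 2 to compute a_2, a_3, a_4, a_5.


Substitute y = sum_n a_n x^n.
y''(x) has coefficient (n+2)(n+1) a_{n+2} at x^n;
-x y'(x) has coefficient -n a_n at x^n (shift);
-7 y(x) has coefficient -7 a_n at x^n.
Matching x^n: (n+2)(n+1) a_{n+2} + (-n - 7) a_n = 0.
Thus a_{n+2} = (n + 7) / ((n+1)(n+2)) * a_n.

Check with a_0 = 1, a_1 = 2 (apply the recurrence for n = 0, 1, 2, 3): a_0 = 1, a_1 = 2, a_2 = 7/2, a_3 = 8/3, a_4 = 21/8, a_5 = 4/3.

a_(n+2) = (n + 7) / ((n+1)(n+2)) * a_n; check: a_0 = 1, a_1 = 2, a_2 = 7/2, a_3 = 8/3, a_4 = 21/8, a_5 = 4/3


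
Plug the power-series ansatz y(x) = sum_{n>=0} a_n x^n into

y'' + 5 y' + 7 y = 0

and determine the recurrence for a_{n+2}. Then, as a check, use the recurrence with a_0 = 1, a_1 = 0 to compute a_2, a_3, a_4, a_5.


Substitute y = sum_n a_n x^n.
y''(x) has coefficient (n+2)(n+1) a_{n+2} at x^n;
5 y'(x) has coefficient 5 (n+1) a_{n+1} at x^n;
7 y(x) has coefficient 7 a_n at x^n.
Matching x^n: (n+2)(n+1) a_{n+2} + 5 (n+1) a_{n+1} + 7 a_n = 0.
Thus a_{n+2} = [-5 (n+1) a_{n+1} - 7 a_n] / ((n+1)(n+2)).

Check with a_0 = 1, a_1 = 0 (apply the recurrence for n = 0, 1, 2, 3): a_0 = 1, a_1 = 0, a_2 = -7/2, a_3 = 35/6, a_4 = -21/4, a_5 = 77/24.

a_(n+2) = [-5 (n+1) a_(n+1) - 7 a_n] / ((n+1)(n+2)); check: a_0 = 1, a_1 = 0, a_2 = -7/2, a_3 = 35/6, a_4 = -21/4, a_5 = 77/24


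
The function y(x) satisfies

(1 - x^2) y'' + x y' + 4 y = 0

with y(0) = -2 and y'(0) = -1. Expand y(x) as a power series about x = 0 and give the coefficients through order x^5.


Ansatz: y(x) = sum_{n>=0} a_n x^n, so y'(x) = sum_{n>=1} n a_n x^(n-1) and y''(x) = sum_{n>=2} n(n-1) a_n x^(n-2).
Substitute into P(x) y'' + Q(x) y' + R(x) y = 0 with P(x) = 1 - x^2, Q(x) = x, R(x) = 4, and match powers of x.
Initial conditions: a_0 = -2, a_1 = -1.
Setting the coefficient of each power of x to zero and solving order by order (substituting the coefficients already found):
  x^0: 2 a_2 + 4 a_0 = 0  ->  2 a_2 = -4 a_0 = 8  ->  a_2 = 4
  x^1: 6 a_3 + 5 a_1 = 0  ->  6 a_3 = -5 a_1 = 5  ->  a_3 = 5/6
  x^2: 12 a_4 + 4 a_2 = 0  ->  12 a_4 = -4 a_2 = -16  ->  a_4 = -4/3
  x^3: 20 a_5 + a_3 = 0  ->  20 a_5 = -a_3 = -5/6  ->  a_5 = -1/24
Truncated series: y(x) = -2 - x + 4 x^2 + (5/6) x^3 - (4/3) x^4 - (1/24) x^5 + O(x^6).

a_0 = -2; a_1 = -1; a_2 = 4; a_3 = 5/6; a_4 = -4/3; a_5 = -1/24


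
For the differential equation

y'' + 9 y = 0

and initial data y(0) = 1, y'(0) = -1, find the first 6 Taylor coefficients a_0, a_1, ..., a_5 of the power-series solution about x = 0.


Ansatz: y(x) = sum_{n>=0} a_n x^n, so y'(x) = sum_{n>=1} n a_n x^(n-1) and y''(x) = sum_{n>=2} n(n-1) a_n x^(n-2).
Substitute into P(x) y'' + Q(x) y' + R(x) y = 0 with P(x) = 1, Q(x) = 0, R(x) = 9, and match powers of x.
Initial conditions: a_0 = 1, a_1 = -1.
Setting the coefficient of each power of x to zero and solving order by order (substituting the coefficients already found):
  x^0: 2 a_2 + 9 a_0 = 0  ->  2 a_2 = -9 a_0 = -9  ->  a_2 = -9/2
  x^1: 6 a_3 + 9 a_1 = 0  ->  6 a_3 = -9 a_1 = 9  ->  a_3 = 3/2
  x^2: 12 a_4 + 9 a_2 = 0  ->  12 a_4 = -9 a_2 = 81/2  ->  a_4 = 27/8
  x^3: 20 a_5 + 9 a_3 = 0  ->  20 a_5 = -9 a_3 = -27/2  ->  a_5 = -27/40
Truncated series: y(x) = 1 - x - (9/2) x^2 + (3/2) x^3 + (27/8) x^4 - (27/40) x^5 + O(x^6).

a_0 = 1; a_1 = -1; a_2 = -9/2; a_3 = 3/2; a_4 = 27/8; a_5 = -27/40


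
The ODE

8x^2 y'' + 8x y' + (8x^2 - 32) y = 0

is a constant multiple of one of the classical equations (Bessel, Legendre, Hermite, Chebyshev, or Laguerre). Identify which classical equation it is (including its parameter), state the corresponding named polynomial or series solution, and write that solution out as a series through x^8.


All three coefficients share the factor 8; dividing through by 8 gives  x^2 y'' + x y' + (x^2 - 4) y = 0.
This matches the Bessel equation x^2 y'' + x y' + (x^2 - nu^2) y = 0 with nu^2 = 4, so nu = 2; the solution bounded at x = 0 is J_2(x).
Frobenius at x = 0: indicial roots ±nu; for r = nu the recurrence k(k + 2nu) c_k = -c_{k-2} gives the standard series J_nu(x) = sum_{k>=0} (-1)^k / (k! (k+nu)!) (x/2)^(2k+nu). Evaluate the first 4 terms:
  k = 0: (-1)^0 / (0! * 2! * 2^2) x^2 = 1/(1*2*4) x^2 = (1/8) x^2
  k = 1: (-1)^1 / (1! * 3! * 2^4) x^4 = -1/(1*6*16) x^4 = (-1/96) x^4
  k = 2: (-1)^2 / (2! * 4! * 2^6) x^6 = 1/(2*24*64) x^6 = (1/3072) x^6
  k = 3: (-1)^3 / (3! * 5! * 2^8) x^8 = -1/(6*120*256) x^8 = (-1/184320) x^8
Hence J_2(x) = -x^8/184320 + x^6/3072 - x^4/96 + x^2/8 + ....

J_2(x); series = -x^8/184320 + x^6/3072 - x^4/96 + x^2/8


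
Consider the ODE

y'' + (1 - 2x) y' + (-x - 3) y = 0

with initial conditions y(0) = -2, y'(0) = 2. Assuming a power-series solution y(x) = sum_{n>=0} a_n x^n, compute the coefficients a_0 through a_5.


Ansatz: y(x) = sum_{n>=0} a_n x^n, so y'(x) = sum_{n>=1} n a_n x^(n-1) and y''(x) = sum_{n>=2} n(n-1) a_n x^(n-2).
Substitute into P(x) y'' + Q(x) y' + R(x) y = 0 with P(x) = 1, Q(x) = 1 - 2x, R(x) = -x - 3, and match powers of x.
Initial conditions: a_0 = -2, a_1 = 2.
Setting the coefficient of each power of x to zero and solving order by order (substituting the coefficients already found):
  x^0: 2 a_2 + a_1 - 3 a_0 = 0  ->  2 a_2 = -a_1 + 3 a_0 = -8  ->  a_2 = -4
  x^1: 6 a_3 + 2 a_2 - 5 a_1 - a_0 = 0  ->  6 a_3 = -2 a_2 + 5 a_1 + a_0 = 16  ->  a_3 = 8/3
  x^2: 12 a_4 + 3 a_3 - 7 a_2 - a_1 = 0  ->  12 a_4 = -3 a_3 + 7 a_2 + a_1 = -34  ->  a_4 = -17/6
  x^3: 20 a_5 + 4 a_4 - 9 a_3 - a_2 = 0  ->  20 a_5 = -4 a_4 + 9 a_3 + a_2 = 94/3  ->  a_5 = 47/30
Truncated series: y(x) = -2 + 2 x - 4 x^2 + (8/3) x^3 - (17/6) x^4 + (47/30) x^5 + O(x^6).

a_0 = -2; a_1 = 2; a_2 = -4; a_3 = 8/3; a_4 = -17/6; a_5 = 47/30


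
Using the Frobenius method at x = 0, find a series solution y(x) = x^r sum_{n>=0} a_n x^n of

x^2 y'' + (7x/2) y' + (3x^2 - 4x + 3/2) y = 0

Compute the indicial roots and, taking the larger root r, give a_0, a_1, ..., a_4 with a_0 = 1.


Write in Frobenius form y'' + (p(x)/x) y' + (q(x)/x^2) y = 0:
  p(x) = 7/2,  q(x) = 3x^2 - 4x + 3/2.
Indicial equation: r(r-1) + (7/2) r + (3/2) = 0 -> roots r_1 = -1, r_2 = -3/2.
Take r = r_1 = -1. Let y(x) = x^r sum_{n>=0} a_n x^n with a_0 = 1.
Substitute y = x^r sum a_n x^n and match x^{r+n}. The recurrence is
  D(n) a_n - 4 a_{n-1} + 3 a_{n-2} = 0,  where D(n) = (r+n)(r+n-1) + (7/2)(r+n) + (3/2).
  a_n = [4 a_{n-1} - 3 a_{n-2}] / D(n).
Since the indicial polynomial factors as (r - r_1)(r - r_2), D(n) = (r_1 + n - r_1)(r_1 + n - r_2) = n(n + 1/2).
Evaluating step by step (a_0 = 1):
  n = 1: D(1) = 1(1 + 1/2) = 3/2; numerator = 4(1) = 4; a_1 = (4)/(3/2) = 8/3
  n = 2: D(2) = 2(2 + 1/2) = 5; numerator = 4(8/3) - 3(1) = 23/3; a_2 = (23/3)/(5) = 23/15
  n = 3: D(3) = 3(3 + 1/2) = 21/2; numerator = 4(23/15) - 3(8/3) = -28/15; a_3 = (-28/15)/(21/2) = -8/45
  n = 4: D(4) = 4(4 + 1/2) = 18; numerator = 4(-8/45) - 3(23/15) = -239/45; a_4 = (-239/45)/(18) = -239/810

r = -1; a_0 = 1; a_1 = 8/3; a_2 = 23/15; a_3 = -8/45; a_4 = -239/810


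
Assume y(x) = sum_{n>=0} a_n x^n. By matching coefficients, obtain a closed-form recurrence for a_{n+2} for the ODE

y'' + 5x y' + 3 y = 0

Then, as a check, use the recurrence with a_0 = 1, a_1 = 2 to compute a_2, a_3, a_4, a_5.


Substitute y = sum_n a_n x^n.
y''(x) has coefficient (n+2)(n+1) a_{n+2} at x^n;
5 x y'(x) has coefficient 5 n a_n at x^n (shift);
3 y(x) has coefficient 3 a_n at x^n.
Matching x^n: (n+2)(n+1) a_{n+2} + (5n + 3) a_n = 0.
Thus a_{n+2} = (-5n - 3) / ((n+1)(n+2)) * a_n.

Check with a_0 = 1, a_1 = 2 (apply the recurrence for n = 0, 1, 2, 3): a_0 = 1, a_1 = 2, a_2 = -3/2, a_3 = -8/3, a_4 = 13/8, a_5 = 12/5.

a_(n+2) = (-5n - 3) / ((n+1)(n+2)) * a_n; check: a_0 = 1, a_1 = 2, a_2 = -3/2, a_3 = -8/3, a_4 = 13/8, a_5 = 12/5


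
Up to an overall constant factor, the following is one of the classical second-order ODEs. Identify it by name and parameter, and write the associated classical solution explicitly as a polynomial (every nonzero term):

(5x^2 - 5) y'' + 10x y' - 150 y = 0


All three coefficients share the factor -5; dividing through by -5 gives  (1 - x^2) y'' - 2x y' + 30 y = 0.
This matches the Legendre equation (1 - x^2) y'' - 2x y' + n(n+1) y = 0 (note the -2x y' term) with n(n+1) = 30, so n = 5; the polynomial solution is P_5(x).
With y = sum_k a_k x^k, matching x^k gives (k+2)(k+1) a_{k+2} = [k(k+1) - n(n+1)] a_k = (k - 5)(k + 6) a_k. The right side vanishes at k = 5, so the series with the parity of 5 terminates at degree 5.
Standard normalization (P_n(1) = 1): leading coefficient (2n)!/(2^n (n!)^2) = 3628800/(32*14400) = 63/8, so a_5 = 63/8. Work downward with a_k = (k+1)(k+2) a_{k+2} / ((k - 5)(k + 6)):
  a_3 = (4)(5)(63/8) / ((3 - 5)(3 + 6)) = (315/2)/(-18) = -35/4
  a_1 = (2)(3)(-35/4) / ((1 - 5)(1 + 6)) = (-105/2)/(-28) = 15/8
Hence P_5(x) = 63 x^5/8 - 35 x^3/4 + 15 x/8.

P_5(x); series = 63 x^5/8 - 35 x^3/4 + 15 x/8


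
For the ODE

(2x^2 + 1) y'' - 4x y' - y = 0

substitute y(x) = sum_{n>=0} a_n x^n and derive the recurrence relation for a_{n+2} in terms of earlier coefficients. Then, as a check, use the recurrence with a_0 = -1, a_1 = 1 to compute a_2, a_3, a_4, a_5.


Substitute y = sum_n a_n x^n.
(1 + 2 x^2) y'' contributes (n+2)(n+1) a_{n+2} + 2 n(n-1) a_n at x^n.
-4 x y'(x) contributes -4 n a_n at x^n.
-y(x) contributes -1 a_n at x^n.
Matching x^n: (n+2)(n+1) a_{n+2} + (2 n(n-1) - 4 n - 1) a_n = 0.
Thus a_{n+2} = (-2 n(n-1) + 4 n + 1) / ((n+1)(n+2)) * a_n.

Check with a_0 = -1, a_1 = 1 (apply the recurrence for n = 0, 1, 2, 3): a_0 = -1, a_1 = 1, a_2 = -1/2, a_3 = 5/6, a_4 = -5/24, a_5 = 1/24.

a_(n+2) = (-2 n(n-1) + 4 n + 1) / ((n+1)(n+2)) * a_n; check: a_0 = -1, a_1 = 1, a_2 = -1/2, a_3 = 5/6, a_4 = -5/24, a_5 = 1/24


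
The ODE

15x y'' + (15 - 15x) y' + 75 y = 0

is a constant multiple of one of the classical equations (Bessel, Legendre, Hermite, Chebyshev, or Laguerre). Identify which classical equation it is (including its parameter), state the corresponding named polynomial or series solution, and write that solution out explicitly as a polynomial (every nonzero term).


All three coefficients share the factor 15; dividing through by 15 gives  x y'' + (1 - x) y' + 5 y = 0.
This matches the Laguerre equation x y'' + (1 - x) y' + n y = 0 with n = 5; the polynomial solution is L_5(x).
With y = sum_k a_k x^k, matching x^k gives (k+1)k a_{k+1} + (k+1) a_{k+1} - k a_k + n a_k = 0, i.e. (k+1)^2 a_{k+1} = (k - n) a_k = (k - 5) a_k. The right side vanishes at k = 5, so the series terminates at degree 5.
Standard normalization L_n(0) = 1 gives a_0 = 1. Work upward with a_{k+1} = (k - 5) a_k / (k+1)^2:
  a_1 = (0 - 5)(1) / 1^2 = -5/1 = -5
  a_2 = (1 - 5)(-5) / 2^2 = 20/4 = 5
  a_3 = (2 - 5)(5) / 3^2 = -15/9 = -5/3
  a_4 = (3 - 5)(-5/3) / 4^2 = (10/3)/16 = 5/24
  a_5 = (4 - 5)(5/24) / 5^2 = (-5/24)/25 = -1/120
Hence L_5(x) = -x^5/120 + 5 x^4/24 - 5 x^3/3 + 5 x^2 - 5 x + 1.

L_5(x); series = -x^5/120 + 5 x^4/24 - 5 x^3/3 + 5 x^2 - 5 x + 1


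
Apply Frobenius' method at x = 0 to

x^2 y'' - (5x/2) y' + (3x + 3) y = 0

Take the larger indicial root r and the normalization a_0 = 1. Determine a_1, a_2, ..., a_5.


Write in Frobenius form y'' + (p(x)/x) y' + (q(x)/x^2) y = 0:
  p(x) = -5/2,  q(x) = 3x + 3.
Indicial equation: r(r-1) + (-5/2) r + (3) = 0 -> roots r_1 = 2, r_2 = 3/2.
Take r = r_1 = 2. Let y(x) = x^r sum_{n>=0} a_n x^n with a_0 = 1.
Substitute y = x^r sum a_n x^n and match x^{r+n}. The recurrence is
  D(n) a_n + 3 a_{n-1} = 0,  where D(n) = (r+n)(r+n-1) + (-5/2)(r+n) + (3).
  a_n = -3 / D(n) * a_{n-1}.
Since the indicial polynomial factors as (r - r_1)(r - r_2), D(n) = (r_1 + n - r_1)(r_1 + n - r_2) = n(n + 1/2).
Evaluating step by step (a_0 = 1):
  n = 1: D(1) = 1(1 + 1/2) = 3/2; numerator = -3(1) = -3; a_1 = (-3)/(3/2) = -2
  n = 2: D(2) = 2(2 + 1/2) = 5; numerator = -3(-2) = 6; a_2 = (6)/(5) = 6/5
  n = 3: D(3) = 3(3 + 1/2) = 21/2; numerator = -3(6/5) = -18/5; a_3 = (-18/5)/(21/2) = -12/35
  n = 4: D(4) = 4(4 + 1/2) = 18; numerator = -3(-12/35) = 36/35; a_4 = (36/35)/(18) = 2/35
  n = 5: D(5) = 5(5 + 1/2) = 55/2; numerator = -3(2/35) = -6/35; a_5 = (-6/35)/(55/2) = -12/1925

r = 2; a_0 = 1; a_1 = -2; a_2 = 6/5; a_3 = -12/35; a_4 = 2/35; a_5 = -12/1925


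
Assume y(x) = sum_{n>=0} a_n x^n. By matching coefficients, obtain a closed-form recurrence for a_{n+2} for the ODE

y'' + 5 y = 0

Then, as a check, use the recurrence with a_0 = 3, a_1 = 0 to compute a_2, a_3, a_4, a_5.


Substitute y = sum_n a_n x^n into y'' + (const) y = 0.
y''(x) = sum_{n>=0} (n+2)(n+1) a_{n+2} x^n.
The ODE becomes sum_n [(n+2)(n+1) a_{n+2} + 5 a_n] x^n = 0.
Setting each coefficient to zero gives the recurrence:
  (n+2)(n+1) a_{n+2} + 5 a_n = 0,
  a_{n+2} = -5 / ((n+1)(n+2)) a_n.

Check with a_0 = 3, a_1 = 0 (apply the recurrence for n = 0, 1, 2, 3): a_0 = 3, a_1 = 0, a_2 = -15/2, a_3 = 0, a_4 = 25/8, a_5 = 0.

a_{n+2} = -5/((n+1)(n+2)) * a_n; check: a_0 = 3, a_1 = 0, a_2 = -15/2, a_3 = 0, a_4 = 25/8, a_5 = 0


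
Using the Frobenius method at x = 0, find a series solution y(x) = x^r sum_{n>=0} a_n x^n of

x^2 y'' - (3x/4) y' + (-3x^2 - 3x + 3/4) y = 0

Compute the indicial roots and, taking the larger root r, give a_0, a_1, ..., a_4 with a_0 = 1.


Write in Frobenius form y'' + (p(x)/x) y' + (q(x)/x^2) y = 0:
  p(x) = -3/4,  q(x) = -3x^2 - 3x + 3/4.
Indicial equation: r(r-1) + (-3/4) r + (3/4) = 0 -> roots r_1 = 1, r_2 = 3/4.
Take r = r_1 = 1. Let y(x) = x^r sum_{n>=0} a_n x^n with a_0 = 1.
Substitute y = x^r sum a_n x^n and match x^{r+n}. The recurrence is
  D(n) a_n - 3 a_{n-1} - 3 a_{n-2} = 0,  where D(n) = (r+n)(r+n-1) + (-3/4)(r+n) + (3/4).
  a_n = [3 a_{n-1} + 3 a_{n-2}] / D(n).
Since the indicial polynomial factors as (r - r_1)(r - r_2), D(n) = (r_1 + n - r_1)(r_1 + n - r_2) = n(n + 1/4).
Evaluating step by step (a_0 = 1):
  n = 1: D(1) = 1(1 + 1/4) = 5/4; numerator = 3(1) = 3; a_1 = (3)/(5/4) = 12/5
  n = 2: D(2) = 2(2 + 1/4) = 9/2; numerator = 3(12/5) + 3(1) = 51/5; a_2 = (51/5)/(9/2) = 34/15
  n = 3: D(3) = 3(3 + 1/4) = 39/4; numerator = 3(34/15) + 3(12/5) = 14; a_3 = (14)/(39/4) = 56/39
  n = 4: D(4) = 4(4 + 1/4) = 17; numerator = 3(56/39) + 3(34/15) = 722/65; a_4 = (722/65)/(17) = 722/1105

r = 1; a_0 = 1; a_1 = 12/5; a_2 = 34/15; a_3 = 56/39; a_4 = 722/1105


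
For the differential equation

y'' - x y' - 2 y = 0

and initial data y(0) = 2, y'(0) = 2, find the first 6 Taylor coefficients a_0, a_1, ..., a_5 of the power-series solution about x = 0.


Ansatz: y(x) = sum_{n>=0} a_n x^n, so y'(x) = sum_{n>=1} n a_n x^(n-1) and y''(x) = sum_{n>=2} n(n-1) a_n x^(n-2).
Substitute into P(x) y'' + Q(x) y' + R(x) y = 0 with P(x) = 1, Q(x) = -x, R(x) = -2, and match powers of x.
Initial conditions: a_0 = 2, a_1 = 2.
Setting the coefficient of each power of x to zero and solving order by order (substituting the coefficients already found):
  x^0: 2 a_2 - 2 a_0 = 0  ->  2 a_2 = 2 a_0 = 4  ->  a_2 = 2
  x^1: 6 a_3 - 3 a_1 = 0  ->  6 a_3 = 3 a_1 = 6  ->  a_3 = 1
  x^2: 12 a_4 - 4 a_2 = 0  ->  12 a_4 = 4 a_2 = 8  ->  a_4 = 2/3
  x^3: 20 a_5 - 5 a_3 = 0  ->  20 a_5 = 5 a_3 = 5  ->  a_5 = 1/4
Truncated series: y(x) = 2 + 2 x + 2 x^2 + x^3 + (2/3) x^4 + (1/4) x^5 + O(x^6).

a_0 = 2; a_1 = 2; a_2 = 2; a_3 = 1; a_4 = 2/3; a_5 = 1/4


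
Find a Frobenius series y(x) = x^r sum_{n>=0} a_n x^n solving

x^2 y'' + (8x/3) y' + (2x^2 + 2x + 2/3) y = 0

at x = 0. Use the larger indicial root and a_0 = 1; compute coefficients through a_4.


Write in Frobenius form y'' + (p(x)/x) y' + (q(x)/x^2) y = 0:
  p(x) = 8/3,  q(x) = 2x^2 + 2x + 2/3.
Indicial equation: r(r-1) + (8/3) r + (2/3) = 0 -> roots r_1 = -2/3, r_2 = -1.
Take r = r_1 = -2/3. Let y(x) = x^r sum_{n>=0} a_n x^n with a_0 = 1.
Substitute y = x^r sum a_n x^n and match x^{r+n}. The recurrence is
  D(n) a_n + 2 a_{n-1} + 2 a_{n-2} = 0,  where D(n) = (r+n)(r+n-1) + (8/3)(r+n) + (2/3).
  a_n = [-2 a_{n-1} - 2 a_{n-2}] / D(n).
Since the indicial polynomial factors as (r - r_1)(r - r_2), D(n) = (r_1 + n - r_1)(r_1 + n - r_2) = n(n + 1/3).
Evaluating step by step (a_0 = 1):
  n = 1: D(1) = 1(1 + 1/3) = 4/3; numerator = -2(1) = -2; a_1 = (-2)/(4/3) = -3/2
  n = 2: D(2) = 2(2 + 1/3) = 14/3; numerator = -2(-3/2) - 2(1) = 1; a_2 = (1)/(14/3) = 3/14
  n = 3: D(3) = 3(3 + 1/3) = 10; numerator = -2(3/14) - 2(-3/2) = 18/7; a_3 = (18/7)/(10) = 9/35
  n = 4: D(4) = 4(4 + 1/3) = 52/3; numerator = -2(9/35) - 2(3/14) = -33/35; a_4 = (-33/35)/(52/3) = -99/1820

r = -2/3; a_0 = 1; a_1 = -3/2; a_2 = 3/14; a_3 = 9/35; a_4 = -99/1820


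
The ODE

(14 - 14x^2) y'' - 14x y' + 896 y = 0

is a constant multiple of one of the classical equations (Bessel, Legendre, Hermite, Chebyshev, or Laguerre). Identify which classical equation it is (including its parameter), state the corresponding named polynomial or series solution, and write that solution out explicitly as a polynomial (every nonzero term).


All three coefficients share the factor 14; dividing through by 14 gives  (1 - x^2) y'' - x y' + 64 y = 0.
This matches the Chebyshev equation (1 - x^2) y'' - x y' + n^2 y = 0 (note the -x y' term, not -2x y') with n^2 = 64, so n = 8; the polynomial solution is T_8(x).
With y = sum_k a_k x^k, matching x^k gives (k+2)(k+1) a_{k+2} = (k^2 - n^2) a_k = (k - 8)(k + 8) a_k. The right side vanishes at k = 8, so the series with the parity of 8 terminates at degree 8.
Standard normalization: leading coefficient of T_n is 2^(n-1), so a_8 = 2^7 = 128. Work downward with a_k = (k+1)(k+2) a_{k+2} / ((k - 8)(k + 8)):
  a_6 = (7)(8)(128) / ((6 - 8)(6 + 8)) = 7168/(-28) = -256
  a_4 = (5)(6)(-256) / ((4 - 8)(4 + 8)) = -7680/(-48) = 160
  a_2 = (3)(4)(160) / ((2 - 8)(2 + 8)) = 1920/(-60) = -32
  a_0 = (1)(2)(-32) / ((0 - 8)(0 + 8)) = -64/(-64) = 1
Hence T_8(x) = 128 x^8 - 256 x^6 + 160 x^4 - 32 x^2 + 1.

T_8(x); series = 128 x^8 - 256 x^6 + 160 x^4 - 32 x^2 + 1


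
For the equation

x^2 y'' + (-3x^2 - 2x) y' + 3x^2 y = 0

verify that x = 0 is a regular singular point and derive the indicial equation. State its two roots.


Divide by x^2 to reach normal form y'' + P_1(x) y' + P_2(x) y = 0 with P_1(x) = -3 - 2/x and P_2(x) = 3.
x = 0 is a singular point because the y'-coefficient -3 - 2/x has a pole at x = 0.
It is a regular singular point because x P_1(x) = p(x) = -3x - 2 and x^2 P_2(x) = q(x) = 3x^2 are polynomials, hence analytic at x = 0.
p(0) = -2,  q(0) = 0.
Indicial equation: r(r-1) + p(0) r + q(0) = 0, i.e. r^2 + (p(0) - 1) r + q(0) = 0, i.e. r^2 - 3 r = 0.
Discriminant: (-3)^2 - 4(0) = 9, so r = (3 ± 3)/2.
Solving: r_1 = 3, r_2 = 0.

indicial: r^2 - 3 r = 0; roots r_1 = 3, r_2 = 0


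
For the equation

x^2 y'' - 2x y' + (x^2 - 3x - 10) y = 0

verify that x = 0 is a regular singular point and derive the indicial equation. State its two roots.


Divide by x^2 to reach normal form y'' + P_1(x) y' + P_2(x) y = 0 with P_1(x) = -2/x and P_2(x) = 1 - 3/x - 10/x^2.
x = 0 is a singular point because the y'-coefficient -2/x has a pole at x = 0 and the y-coefficient 1 - 3/x - 10/x^2 has a pole at x = 0.
It is a regular singular point because x P_1(x) = p(x) = -2 and x^2 P_2(x) = q(x) = x^2 - 3x - 10 are polynomials, hence analytic at x = 0.
p(0) = -2,  q(0) = -10.
Indicial equation: r(r-1) + p(0) r + q(0) = 0, i.e. r^2 + (p(0) - 1) r + q(0) = 0, i.e. r^2 - 3 r - 10 = 0.
Discriminant: (-3)^2 - 4(-10) = 49, so r = (3 ± 7)/2.
Solving: r_1 = 5, r_2 = -2.

indicial: r^2 - 3 r - 10 = 0; roots r_1 = 5, r_2 = -2
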